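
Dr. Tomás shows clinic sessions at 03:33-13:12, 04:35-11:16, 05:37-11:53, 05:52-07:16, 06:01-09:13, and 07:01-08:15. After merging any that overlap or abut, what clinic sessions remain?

03:33-13:12

04:35-11:16 overlaps/touches 03:33-13:12 → extend to 03:33-13:12.
05:37-11:53 overlaps/touches 03:33-13:12 → extend to 03:33-13:12.
05:52-07:16 overlaps/touches 03:33-13:12 → extend to 03:33-13:12.
06:01-09:13 overlaps/touches 03:33-13:12 → extend to 03:33-13:12.
07:01-08:15 overlaps/touches 03:33-13:12 → extend to 03:33-13:12.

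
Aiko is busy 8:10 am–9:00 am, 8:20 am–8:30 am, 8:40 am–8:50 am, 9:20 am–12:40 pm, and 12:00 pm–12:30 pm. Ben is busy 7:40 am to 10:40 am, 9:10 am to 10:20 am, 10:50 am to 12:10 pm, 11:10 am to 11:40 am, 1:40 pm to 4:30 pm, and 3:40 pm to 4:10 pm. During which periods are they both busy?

8:10 am-9:00 am, 9:20 am-10:40 am, 10:50 am-12:10 pm

A, merged: 8:10 am-9:00 am, 9:20 am-12:40 pm.
B, merged: 7:40 am-10:40 am, 10:50 am-12:10 pm, 1:40 pm-4:30 pm.
8:10 am-9:00 am meets the second set on 8:10 am-9:00 am.
9:20 am-12:40 pm meets the second set on 9:20 am-10:40 am, 10:50 am-12:10 pm.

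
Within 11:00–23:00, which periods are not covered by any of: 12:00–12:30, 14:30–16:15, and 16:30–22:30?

Covered (merged): 12:00–12:30, 14:30–16:15, 16:30–22:30.
Gaps within 11:00–23:00: 11:00–12:00, 12:30–14:30, 16:15–16:30, 22:30–23:00.

11:00–12:00, 12:30–14:30, 16:15–16:30, 22:30–23:00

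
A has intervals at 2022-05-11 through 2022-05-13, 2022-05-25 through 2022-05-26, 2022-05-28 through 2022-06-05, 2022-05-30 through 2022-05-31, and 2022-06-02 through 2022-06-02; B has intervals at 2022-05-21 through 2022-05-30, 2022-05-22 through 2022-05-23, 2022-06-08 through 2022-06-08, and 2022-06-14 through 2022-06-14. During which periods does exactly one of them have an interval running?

First set merges to 2022-05-11 through 2022-05-13, 2022-05-25 through 2022-05-26, 2022-05-28 through 2022-06-05.
Second set merges to 2022-05-21 through 2022-05-30, 2022-06-08 through 2022-06-08, 2022-06-14 through 2022-06-14.
Only in the first: 2022-05-11 through 2022-05-13, 2022-05-31 through 2022-06-05.
Only in the second: 2022-05-21 through 2022-05-24, 2022-05-27 through 2022-05-27, 2022-06-08 through 2022-06-08, 2022-06-14 through 2022-06-14.
Together these are the periods covered by exactly one.

2022-05-11 through 2022-05-13, 2022-05-21 through 2022-05-24, 2022-05-27 through 2022-05-27, 2022-05-31 through 2022-06-05, 2022-06-08 through 2022-06-08, 2022-06-14 through 2022-06-14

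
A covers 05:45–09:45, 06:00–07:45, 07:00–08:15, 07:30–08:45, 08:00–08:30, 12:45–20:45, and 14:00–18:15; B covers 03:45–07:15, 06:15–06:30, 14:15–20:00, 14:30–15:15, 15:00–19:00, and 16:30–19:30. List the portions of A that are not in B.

07:15–09:45, 12:45–14:15, 20:00–20:45

First set merges to 05:45–09:45, 12:45–20:45.
Second set merges to 03:45–07:15, 14:15–20:00.
05:45–09:45 \ B = 07:15–09:45.
12:45–20:45 \ B = 12:45–14:15, 20:00–20:45.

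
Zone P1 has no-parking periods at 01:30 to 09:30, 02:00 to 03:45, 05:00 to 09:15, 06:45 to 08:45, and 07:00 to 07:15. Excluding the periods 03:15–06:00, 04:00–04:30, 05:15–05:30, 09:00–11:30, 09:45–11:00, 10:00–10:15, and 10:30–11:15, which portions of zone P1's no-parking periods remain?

01:30-03:15, 06:00-09:00

Merge the first list: 01:30-09:30.
Merge the second list: 03:15-06:00, 09:00-11:30.
01:30-09:30 minus B → 01:30-03:15, 06:00-09:00.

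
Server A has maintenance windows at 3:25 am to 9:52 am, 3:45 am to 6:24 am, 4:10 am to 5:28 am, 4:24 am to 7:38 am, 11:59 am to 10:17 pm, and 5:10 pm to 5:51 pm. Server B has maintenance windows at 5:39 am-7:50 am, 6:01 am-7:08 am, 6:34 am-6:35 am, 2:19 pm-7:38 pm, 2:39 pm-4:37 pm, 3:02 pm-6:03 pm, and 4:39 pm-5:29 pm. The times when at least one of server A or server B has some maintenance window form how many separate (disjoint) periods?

2

First set merges to 3:25 am–9:52 am, 11:59 am–10:17 pm.
Second set merges to 5:39 am–7:50 am, 2:19 pm–7:38 pm.
A ∪ B = 3:25 am–9:52 am, 11:59 am–10:17 pm.
That is 2 disjoint pieces.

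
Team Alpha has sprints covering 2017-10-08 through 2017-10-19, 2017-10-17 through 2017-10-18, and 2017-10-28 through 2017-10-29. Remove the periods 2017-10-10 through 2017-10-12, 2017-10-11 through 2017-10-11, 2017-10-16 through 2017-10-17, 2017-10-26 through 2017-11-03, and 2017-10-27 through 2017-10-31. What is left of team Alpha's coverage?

A, merged: 2017-10-08 through 2017-10-19, 2017-10-28 through 2017-10-29.
B, merged: 2017-10-10 through 2017-10-12, 2017-10-16 through 2017-10-17, 2017-10-26 through 2017-11-03.
2017-10-08 through 2017-10-19 \ B = 2017-10-08 through 2017-10-09, 2017-10-13 through 2017-10-15, 2017-10-18 through 2017-10-19.
2017-10-28 through 2017-10-29: entirely removed.

2017-10-08 through 2017-10-09, 2017-10-13 through 2017-10-15, 2017-10-18 through 2017-10-19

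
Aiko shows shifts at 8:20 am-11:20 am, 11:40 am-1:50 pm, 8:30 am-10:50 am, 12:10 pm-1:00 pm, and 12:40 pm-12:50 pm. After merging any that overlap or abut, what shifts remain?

8:20 am-11:20 am, 11:40 am-1:50 pm

Sort by start: 8:20 am-11:20 am, 8:30 am-10:50 am, 11:40 am-1:50 pm, 12:10 pm-1:00 pm, 12:40 pm-12:50 pm.
8:30 am-10:50 am overlaps/touches 8:20 am-11:20 am → extend to 8:20 am-11:20 am.
11:40 am-1:50 pm is disjoint → start new block.
12:10 pm-1:00 pm overlaps/touches 11:40 am-1:50 pm → extend to 11:40 am-1:50 pm.
12:40 pm-12:50 pm overlaps/touches 11:40 am-1:50 pm → extend to 11:40 am-1:50 pm.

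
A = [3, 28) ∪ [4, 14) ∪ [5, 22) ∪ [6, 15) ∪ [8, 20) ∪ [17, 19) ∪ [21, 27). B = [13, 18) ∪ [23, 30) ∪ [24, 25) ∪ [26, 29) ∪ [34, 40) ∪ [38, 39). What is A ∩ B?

Merge the first list: [3, 28).
Merge the second list: [13, 18), [23, 30), [34, 40).
[3, 28) ∩ B → [13, 18), [23, 28).

[13, 18) ∪ [23, 28)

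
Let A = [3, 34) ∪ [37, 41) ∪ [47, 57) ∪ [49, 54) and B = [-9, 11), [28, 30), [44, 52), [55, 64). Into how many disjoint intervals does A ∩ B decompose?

4

A, merged: [3, 34), [37, 41), [47, 57).
A ∩ B = [3, 11), [28, 30), [47, 52), [55, 57).
That is 4 disjoint pieces.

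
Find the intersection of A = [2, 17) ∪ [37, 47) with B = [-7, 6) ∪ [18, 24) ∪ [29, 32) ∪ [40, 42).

[2, 6) ∪ [40, 42)

[2, 17) meets the second set on [2, 6).
[37, 47) meets the second set on [40, 42).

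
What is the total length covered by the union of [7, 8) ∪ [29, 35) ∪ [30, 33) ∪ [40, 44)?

Merged: [7, 8), [29, 35), [40, 44).
Lengths: 1 + 6 + 4 = 11.

11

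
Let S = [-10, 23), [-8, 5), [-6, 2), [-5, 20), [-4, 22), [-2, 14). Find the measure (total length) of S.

Merged: [-10, 23).
Length: 33.

33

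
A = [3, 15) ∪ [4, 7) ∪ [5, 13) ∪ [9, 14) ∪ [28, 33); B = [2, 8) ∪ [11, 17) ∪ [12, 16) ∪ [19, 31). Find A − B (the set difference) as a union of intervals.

[8, 11) ∪ [31, 33)

A, merged: [3, 15), [28, 33).
B, merged: [2, 8), [11, 17), [19, 31).
[3, 15) with B removed leaves [8, 11).
[28, 33) with B removed leaves [31, 33).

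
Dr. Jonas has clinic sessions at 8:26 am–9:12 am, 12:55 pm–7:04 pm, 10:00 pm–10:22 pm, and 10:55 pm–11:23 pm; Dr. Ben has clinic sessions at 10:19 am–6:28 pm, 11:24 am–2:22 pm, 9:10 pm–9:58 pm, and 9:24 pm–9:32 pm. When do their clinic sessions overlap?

Merge the second list: 10:19 am–6:28 pm, 9:10 pm–9:58 pm.
8:26 am–9:12 am: no overlap with the second set.
12:55 pm–7:04 pm meets the second set on 12:55 pm–6:28 pm.
10:00 pm–10:22 pm: no overlap with the second set.
10:55 pm–11:23 pm: no overlap with the second set.

12:55 pm–6:28 pm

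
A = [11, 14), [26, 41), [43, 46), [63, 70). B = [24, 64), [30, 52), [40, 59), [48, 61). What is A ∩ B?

Merge the second list: [24, 64).
[11, 14) meets no B interval.
[26, 41) ∩ B → [26, 41).
[43, 46) ∩ B → [43, 46).
[63, 70) ∩ B → [63, 64).

[26, 41) ∪ [43, 46) ∪ [63, 64)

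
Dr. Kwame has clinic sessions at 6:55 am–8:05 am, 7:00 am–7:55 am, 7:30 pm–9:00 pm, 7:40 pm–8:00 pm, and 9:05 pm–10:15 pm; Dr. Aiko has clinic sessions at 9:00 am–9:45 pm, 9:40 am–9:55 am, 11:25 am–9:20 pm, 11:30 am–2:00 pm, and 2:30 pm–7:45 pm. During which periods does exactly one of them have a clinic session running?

A, merged: 6:55 am–8:05 am, 7:30 pm–9:00 pm, 9:05 pm–10:15 pm.
B, merged: 9:00 am–9:45 pm.
A \ B = 6:55 am–8:05 am, 9:45 pm–10:15 pm.
B \ A = 9:00 am–7:30 pm, 9:00 pm–9:05 pm.
Union of the two gives the symmetric difference.

6:55 am–8:05 am, 9:00 am–7:30 pm, 9:00 pm–9:05 pm, 9:45 pm–10:15 pm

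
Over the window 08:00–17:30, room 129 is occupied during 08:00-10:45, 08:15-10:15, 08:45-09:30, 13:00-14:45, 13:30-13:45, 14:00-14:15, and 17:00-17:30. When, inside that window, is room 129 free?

10:45–13:00, 14:45–17:00

The merged coverage is 08:00–10:45, 13:00–14:45, 17:00–17:30.
Complement within 08:00–17:30: 10:45–13:00, 14:45–17:00.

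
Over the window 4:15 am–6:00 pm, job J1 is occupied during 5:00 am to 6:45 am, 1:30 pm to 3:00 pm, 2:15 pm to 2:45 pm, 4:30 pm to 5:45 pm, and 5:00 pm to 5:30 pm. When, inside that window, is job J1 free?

4:15 am-5:00 am, 6:45 am-1:30 pm, 3:00 pm-4:30 pm, 5:45 pm-6:00 pm

The merged coverage is 5:00 am-6:45 am, 1:30 pm-3:00 pm, 4:30 pm-5:45 pm.
Uncovered inside 4:15 am-6:00 pm: 4:15 am-5:00 am, 6:45 am-1:30 pm, 3:00 pm-4:30 pm, 5:45 pm-6:00 pm.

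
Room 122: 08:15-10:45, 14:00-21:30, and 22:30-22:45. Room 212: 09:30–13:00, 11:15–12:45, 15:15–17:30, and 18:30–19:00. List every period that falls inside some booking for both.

09:30-10:45, 15:15-17:30, 18:30-19:00

Second set merges to 09:30-13:00, 15:15-17:30, 18:30-19:00.
08:15-10:45 ∩ B → 09:30-10:45.
14:00-21:30 ∩ B → 15:15-17:30, 18:30-19:00.
22:30-22:45 meets no B interval.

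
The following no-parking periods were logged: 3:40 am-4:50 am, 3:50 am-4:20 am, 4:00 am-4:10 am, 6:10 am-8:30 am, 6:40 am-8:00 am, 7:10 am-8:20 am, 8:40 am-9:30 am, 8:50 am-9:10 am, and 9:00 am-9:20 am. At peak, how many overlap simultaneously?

Walk the sorted start/end points keeping a running depth.
The depth first hits 3 at 4:00 am.

3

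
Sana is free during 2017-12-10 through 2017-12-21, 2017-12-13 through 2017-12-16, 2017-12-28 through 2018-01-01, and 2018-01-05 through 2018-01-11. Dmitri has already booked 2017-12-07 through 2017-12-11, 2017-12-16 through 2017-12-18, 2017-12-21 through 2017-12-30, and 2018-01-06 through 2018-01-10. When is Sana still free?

2017-12-12 through 2017-12-15, 2017-12-19 through 2017-12-20, 2017-12-31 through 2018-01-01, 2018-01-05 through 2018-01-05, 2018-01-11 through 2018-01-11

Merge the first list: 2017-12-10 through 2017-12-21, 2017-12-28 through 2018-01-01, 2018-01-05 through 2018-01-11.
2017-12-10 through 2017-12-21 with B removed leaves 2017-12-12 through 2017-12-15, 2017-12-19 through 2017-12-20.
2017-12-28 through 2018-01-01 with B removed leaves 2017-12-31 through 2018-01-01.
2018-01-05 through 2018-01-11 with B removed leaves 2018-01-05 through 2018-01-05, 2018-01-11 through 2018-01-11.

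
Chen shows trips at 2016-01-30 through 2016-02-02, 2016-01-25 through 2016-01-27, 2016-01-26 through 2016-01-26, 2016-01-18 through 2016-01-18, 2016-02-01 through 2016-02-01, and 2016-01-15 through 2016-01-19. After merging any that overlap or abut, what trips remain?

Sort by start: 2016-01-15 through 2016-01-19, 2016-01-18 through 2016-01-18, 2016-01-25 through 2016-01-27, 2016-01-26 through 2016-01-26, 2016-01-30 through 2016-02-02, 2016-02-01 through 2016-02-01.
2016-01-18 through 2016-01-18 overlaps/touches 2016-01-15 through 2016-01-19 → extend to 2016-01-15 through 2016-01-19.
2016-01-25 through 2016-01-27 is disjoint → start new block.
2016-01-26 through 2016-01-26 overlaps/touches 2016-01-25 through 2016-01-27 → extend to 2016-01-25 through 2016-01-27.
2016-01-30 through 2016-02-02 is disjoint → start new block.
2016-02-01 through 2016-02-01 overlaps/touches 2016-01-30 through 2016-02-02 → extend to 2016-01-30 through 2016-02-02.

2016-01-15 through 2016-01-19, 2016-01-25 through 2016-01-27, 2016-01-30 through 2016-02-02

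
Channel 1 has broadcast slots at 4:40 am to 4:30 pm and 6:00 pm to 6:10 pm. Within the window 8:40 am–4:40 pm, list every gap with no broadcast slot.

4:30 pm–4:40 pm

After merging, the occupied span is 4:40 am–4:30 pm, 6:00 pm–6:10 pm.
Complement within 8:40 am–4:40 pm: 4:30 pm–4:40 pm.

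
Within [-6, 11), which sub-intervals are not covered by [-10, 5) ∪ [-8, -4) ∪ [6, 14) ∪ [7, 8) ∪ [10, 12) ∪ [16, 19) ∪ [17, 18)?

The merged coverage is [-10, 5), [6, 14), [16, 19).
Gaps within [-6, 11): [5, 6).

[5, 6)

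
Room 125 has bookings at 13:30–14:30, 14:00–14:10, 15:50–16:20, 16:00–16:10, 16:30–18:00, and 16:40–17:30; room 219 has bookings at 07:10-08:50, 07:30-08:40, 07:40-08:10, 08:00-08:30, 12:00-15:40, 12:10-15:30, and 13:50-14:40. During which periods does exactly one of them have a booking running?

07:10-08:50, 12:00-13:30, 14:30-15:40, 15:50-16:20, 16:30-18:00

First set merges to 13:30-14:30, 15:50-16:20, 16:30-18:00.
Second set merges to 07:10-08:50, 12:00-15:40.
Only in the first: 15:50-16:20, 16:30-18:00.
Only in the second: 07:10-08:50, 12:00-13:30, 14:30-15:40.
Together these are the periods covered by exactly one.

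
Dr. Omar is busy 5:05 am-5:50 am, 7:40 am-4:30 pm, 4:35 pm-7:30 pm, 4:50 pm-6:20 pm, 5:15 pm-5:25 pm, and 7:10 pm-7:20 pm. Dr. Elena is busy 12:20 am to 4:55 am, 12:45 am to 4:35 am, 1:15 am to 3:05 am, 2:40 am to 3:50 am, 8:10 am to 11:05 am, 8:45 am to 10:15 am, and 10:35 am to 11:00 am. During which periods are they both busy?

8:10 am–11:05 am

A, merged: 5:05 am–5:50 am, 7:40 am–4:30 pm, 4:35 pm–7:30 pm.
B, merged: 12:20 am–4:55 am, 8:10 am–11:05 am.
5:05 am–5:50 am falls entirely outside B.
7:40 am–4:30 pm overlaps B on 8:10 am–11:05 am.
4:35 pm–7:30 pm falls entirely outside B.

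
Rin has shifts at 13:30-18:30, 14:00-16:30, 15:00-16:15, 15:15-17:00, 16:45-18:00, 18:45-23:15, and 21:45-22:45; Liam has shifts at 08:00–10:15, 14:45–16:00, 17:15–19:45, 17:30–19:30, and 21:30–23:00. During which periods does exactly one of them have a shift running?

08:00-10:15, 13:30-14:45, 16:00-17:15, 18:30-18:45, 19:45-21:30, 23:00-23:15

A, merged: 13:30-18:30, 18:45-23:15.
B, merged: 08:00-10:15, 14:45-16:00, 17:15-19:45, 21:30-23:00.
A \ B = 13:30-14:45, 16:00-17:15, 19:45-21:30, 23:00-23:15.
B \ A = 08:00-10:15, 18:30-18:45.
Union of the two gives the symmetric difference.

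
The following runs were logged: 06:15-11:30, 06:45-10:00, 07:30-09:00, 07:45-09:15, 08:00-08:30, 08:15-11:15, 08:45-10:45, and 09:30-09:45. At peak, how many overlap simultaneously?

Walk the sorted start/end points keeping a running depth.
The depth first hits 6 at 08:15.

6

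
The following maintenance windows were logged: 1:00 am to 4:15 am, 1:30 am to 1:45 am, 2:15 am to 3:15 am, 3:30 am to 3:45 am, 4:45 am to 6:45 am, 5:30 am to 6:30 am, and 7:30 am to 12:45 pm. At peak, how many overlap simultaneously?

Sweep endpoints in order; track running count of active intervals.
Peak of 2 reached at 1:30 am.

2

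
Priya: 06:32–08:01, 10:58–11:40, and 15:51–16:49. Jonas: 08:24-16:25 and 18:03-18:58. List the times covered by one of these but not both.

06:32–08:01, 08:24–10:58, 11:40–15:51, 16:25–16:49, 18:03–18:58

A \ B = 06:32–08:01, 16:25–16:49.
B \ A = 08:24–10:58, 11:40–15:51, 18:03–18:58.
Union of the two gives the symmetric difference.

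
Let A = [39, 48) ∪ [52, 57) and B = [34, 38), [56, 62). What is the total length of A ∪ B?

A ∪ B = [34, 38), [39, 48), [52, 62).
Total: 4 + 9 + 10 = 23.

23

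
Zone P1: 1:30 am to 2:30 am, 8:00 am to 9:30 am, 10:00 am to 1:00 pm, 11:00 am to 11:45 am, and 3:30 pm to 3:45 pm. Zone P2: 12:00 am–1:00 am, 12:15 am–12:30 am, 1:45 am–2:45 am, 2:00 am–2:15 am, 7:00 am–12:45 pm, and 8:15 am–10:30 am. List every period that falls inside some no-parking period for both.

First set merges to 1:30 am–2:30 am, 8:00 am–9:30 am, 10:00 am–1:00 pm, 3:30 pm–3:45 pm.
Second set merges to 12:00 am–1:00 am, 1:45 am–2:45 am, 7:00 am–12:45 pm.
1:30 am–2:30 am meets the second set on 1:45 am–2:30 am.
8:00 am–9:30 am meets the second set on 8:00 am–9:30 am.
10:00 am–1:00 pm meets the second set on 10:00 am–12:45 pm.
3:30 pm–3:45 pm: no overlap with the second set.

1:45 am–2:30 am, 8:00 am–9:30 am, 10:00 am–12:45 pm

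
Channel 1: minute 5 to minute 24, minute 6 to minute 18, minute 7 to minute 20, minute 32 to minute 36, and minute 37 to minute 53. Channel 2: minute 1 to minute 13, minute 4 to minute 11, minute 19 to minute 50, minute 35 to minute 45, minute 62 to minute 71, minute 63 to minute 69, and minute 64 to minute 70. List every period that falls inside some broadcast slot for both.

minute 5 to minute 13, minute 19 to minute 24, minute 32 to minute 36, minute 37 to minute 50

First set merges to minute 5 to minute 24, minute 32 to minute 36, minute 37 to minute 53.
Second set merges to minute 1 to minute 13, minute 19 to minute 50, minute 62 to minute 71.
minute 5 to minute 24 ∩ B → minute 5 to minute 13, minute 19 to minute 24.
minute 32 to minute 36 ∩ B → minute 32 to minute 36.
minute 37 to minute 53 ∩ B → minute 37 to minute 50.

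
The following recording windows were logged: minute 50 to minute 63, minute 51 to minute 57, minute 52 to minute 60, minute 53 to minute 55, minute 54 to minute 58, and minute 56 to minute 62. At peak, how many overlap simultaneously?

At minute 54, 5 of the intervals are simultaneously active.
No point has more.

5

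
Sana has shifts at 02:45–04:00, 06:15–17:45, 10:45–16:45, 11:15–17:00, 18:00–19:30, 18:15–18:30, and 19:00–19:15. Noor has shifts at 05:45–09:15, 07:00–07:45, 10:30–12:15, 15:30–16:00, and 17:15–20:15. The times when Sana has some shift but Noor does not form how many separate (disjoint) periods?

A, merged: 02:45–04:00, 06:15–17:45, 18:00–19:30.
B, merged: 05:45–09:15, 10:30–12:15, 15:30–16:00, 17:15–20:15.
A \ B = 02:45–04:00, 09:15–10:30, 12:15–15:30, 16:00–17:15.
That is 4 disjoint pieces.

4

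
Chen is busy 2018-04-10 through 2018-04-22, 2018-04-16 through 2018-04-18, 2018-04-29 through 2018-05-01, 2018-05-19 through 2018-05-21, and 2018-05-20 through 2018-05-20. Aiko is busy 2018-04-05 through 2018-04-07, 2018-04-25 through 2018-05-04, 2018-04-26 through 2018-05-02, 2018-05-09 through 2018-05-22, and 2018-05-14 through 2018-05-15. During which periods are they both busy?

2018-04-29 through 2018-05-01, 2018-05-19 through 2018-05-21

A, merged: 2018-04-10 through 2018-04-22, 2018-04-29 through 2018-05-01, 2018-05-19 through 2018-05-21.
B, merged: 2018-04-05 through 2018-04-07, 2018-04-25 through 2018-05-04, 2018-05-09 through 2018-05-22.
2018-04-10 through 2018-04-22 meets no B interval.
2018-04-29 through 2018-05-01 ∩ B → 2018-04-29 through 2018-05-01.
2018-05-19 through 2018-05-21 ∩ B → 2018-05-19 through 2018-05-21.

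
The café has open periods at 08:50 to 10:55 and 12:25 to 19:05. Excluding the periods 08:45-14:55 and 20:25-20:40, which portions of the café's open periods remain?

14:55–19:05

08:50–10:55 lies entirely inside B → drops out.
12:25–19:05 with B removed leaves 14:55–19:05.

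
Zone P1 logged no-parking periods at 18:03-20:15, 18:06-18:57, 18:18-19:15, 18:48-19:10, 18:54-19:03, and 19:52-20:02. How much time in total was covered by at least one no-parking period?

Merged: 18:03–20:15.
Length: 2 h 12 min.

2 h 12 min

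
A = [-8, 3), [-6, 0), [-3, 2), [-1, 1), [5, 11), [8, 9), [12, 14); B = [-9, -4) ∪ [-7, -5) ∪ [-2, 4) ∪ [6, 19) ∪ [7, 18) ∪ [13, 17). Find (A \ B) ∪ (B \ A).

[-9, -8) ∪ [-4, -2) ∪ [3, 4) ∪ [5, 6) ∪ [11, 12) ∪ [14, 19)

A, merged: [-8, 3), [5, 11), [12, 14).
B, merged: [-9, -4), [-2, 4), [6, 19).
Only in the first: [-4, -2), [5, 6).
Only in the second: [-9, -8), [3, 4), [11, 12), [14, 19).
Together these are the periods covered by exactly one.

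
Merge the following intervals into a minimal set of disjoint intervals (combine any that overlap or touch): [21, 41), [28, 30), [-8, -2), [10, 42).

Sort by start: [-8, -2), [10, 42), [21, 41), [28, 30).
[10, 42) is disjoint → start new block.
[21, 41) overlaps/touches [10, 42) → extend to [10, 42).
[28, 30) overlaps/touches [10, 42) → extend to [10, 42).

[-8, -2) ∪ [10, 42)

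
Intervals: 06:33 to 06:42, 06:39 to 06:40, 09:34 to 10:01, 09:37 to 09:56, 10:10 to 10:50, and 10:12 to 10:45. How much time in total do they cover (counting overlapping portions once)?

Merged: 06:33-06:42, 09:34-10:01, 10:10-10:50.
Lengths: 9 min + 27 min + 40 min = 1 h 16 min.

1 h 16 min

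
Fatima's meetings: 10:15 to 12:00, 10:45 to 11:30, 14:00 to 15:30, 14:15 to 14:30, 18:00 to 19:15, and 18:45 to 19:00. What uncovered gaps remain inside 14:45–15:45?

15:30-15:45

Covered (merged): 10:15-12:00, 14:00-15:30, 18:00-19:15.
Uncovered inside 14:45-15:45: 15:30-15:45.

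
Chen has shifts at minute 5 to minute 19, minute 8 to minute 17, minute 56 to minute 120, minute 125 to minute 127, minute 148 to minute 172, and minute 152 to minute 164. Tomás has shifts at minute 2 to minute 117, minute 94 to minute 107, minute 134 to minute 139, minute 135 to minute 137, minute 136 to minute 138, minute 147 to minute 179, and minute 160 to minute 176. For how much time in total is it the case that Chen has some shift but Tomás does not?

5 minutes

A, merged: minute 5 to minute 19, minute 56 to minute 120, minute 125 to minute 127, minute 148 to minute 172.
B, merged: minute 2 to minute 117, minute 134 to minute 139, minute 147 to minute 179.
A \ B = minute 117 to minute 120, minute 125 to minute 127.
Total: 3 minutes + 2 minutes = 5 minutes.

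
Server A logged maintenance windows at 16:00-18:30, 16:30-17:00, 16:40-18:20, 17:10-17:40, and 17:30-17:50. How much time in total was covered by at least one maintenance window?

2 h 30 min

Merged: 16:00-18:30.
Length: 2 h 30 min.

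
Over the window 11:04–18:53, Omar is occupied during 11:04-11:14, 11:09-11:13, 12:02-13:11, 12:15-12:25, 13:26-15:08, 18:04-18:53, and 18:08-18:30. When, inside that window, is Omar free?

After merging, the occupied span is 11:04–11:14, 12:02–13:11, 13:26–15:08, 18:04–18:53.
Uncovered inside 11:04–18:53: 11:14–12:02, 13:11–13:26, 15:08–18:04.

11:14–12:02, 13:11–13:26, 15:08–18:04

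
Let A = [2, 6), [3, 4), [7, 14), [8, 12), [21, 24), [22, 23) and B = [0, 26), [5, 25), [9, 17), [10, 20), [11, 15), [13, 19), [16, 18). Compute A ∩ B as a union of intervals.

A, merged: [2, 6), [7, 14), [21, 24).
B, merged: [0, 26).
[2, 6) ∩ B → [2, 6).
[7, 14) ∩ B → [7, 14).
[21, 24) ∩ B → [21, 24).

[2, 6) ∪ [7, 14) ∪ [21, 24)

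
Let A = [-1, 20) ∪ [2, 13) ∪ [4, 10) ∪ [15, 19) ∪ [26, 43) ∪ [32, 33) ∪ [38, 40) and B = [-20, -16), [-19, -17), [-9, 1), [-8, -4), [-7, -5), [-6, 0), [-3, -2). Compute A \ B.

A, merged: [-1, 20), [26, 43).
B, merged: [-20, -16), [-9, 1).
[-1, 20) minus B → [1, 20).
[26, 43): no B overlap → unchanged.

[1, 20) ∪ [26, 43)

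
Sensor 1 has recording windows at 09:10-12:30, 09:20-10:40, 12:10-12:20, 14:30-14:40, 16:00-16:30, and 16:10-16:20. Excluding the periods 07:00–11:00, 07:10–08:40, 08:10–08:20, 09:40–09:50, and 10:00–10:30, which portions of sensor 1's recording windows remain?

Merge the first list: 09:10-12:30, 14:30-14:40, 16:00-16:30.
Merge the second list: 07:00-11:00.
09:10-12:30 with B removed leaves 11:00-12:30.
14:30-14:40 is untouched.
16:00-16:30 is untouched.

11:00-12:30, 14:30-14:40, 16:00-16:30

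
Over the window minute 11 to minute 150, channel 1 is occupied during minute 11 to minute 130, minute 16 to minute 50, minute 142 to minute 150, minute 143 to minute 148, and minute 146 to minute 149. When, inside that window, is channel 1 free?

Covered (merged): minute 11 to minute 130, minute 142 to minute 150.
Uncovered inside minute 11 to minute 150: minute 130 to minute 142.

minute 130 to minute 142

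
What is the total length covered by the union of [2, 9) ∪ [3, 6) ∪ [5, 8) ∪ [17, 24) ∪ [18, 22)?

14

Merged: [2, 9), [17, 24).
Lengths: 7 + 7 = 14.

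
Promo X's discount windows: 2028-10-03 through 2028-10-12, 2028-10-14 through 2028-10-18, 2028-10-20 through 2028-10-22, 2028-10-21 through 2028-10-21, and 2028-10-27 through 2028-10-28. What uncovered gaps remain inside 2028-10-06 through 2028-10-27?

2028-10-13 through 2028-10-13, 2028-10-19 through 2028-10-19, 2028-10-23 through 2028-10-26

Covered (merged): 2028-10-03 through 2028-10-12, 2028-10-14 through 2028-10-18, 2028-10-20 through 2028-10-22, 2028-10-27 through 2028-10-28.
Gaps within 2028-10-06 through 2028-10-27: 2028-10-13 through 2028-10-13, 2028-10-19 through 2028-10-19, 2028-10-23 through 2028-10-26.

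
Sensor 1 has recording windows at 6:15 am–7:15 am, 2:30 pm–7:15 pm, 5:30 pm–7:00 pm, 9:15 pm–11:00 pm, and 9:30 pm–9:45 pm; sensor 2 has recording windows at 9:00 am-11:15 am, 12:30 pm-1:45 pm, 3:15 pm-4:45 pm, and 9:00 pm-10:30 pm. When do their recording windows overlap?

Merge the first list: 6:15 am–7:15 am, 2:30 pm–7:15 pm, 9:15 pm–11:00 pm.
6:15 am–7:15 am meets no B interval.
2:30 pm–7:15 pm ∩ B → 3:15 pm–4:45 pm.
9:15 pm–11:00 pm ∩ B → 9:15 pm–10:30 pm.

3:15 pm–4:45 pm, 9:15 pm–10:30 pm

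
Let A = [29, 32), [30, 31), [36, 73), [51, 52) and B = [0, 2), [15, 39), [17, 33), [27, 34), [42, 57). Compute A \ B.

[39, 42) ∪ [57, 73)

A, merged: [29, 32), [36, 73).
B, merged: [0, 2), [15, 39), [42, 57).
[29, 32) lies entirely inside B → drops out.
[36, 73) with B removed leaves [39, 42), [57, 73).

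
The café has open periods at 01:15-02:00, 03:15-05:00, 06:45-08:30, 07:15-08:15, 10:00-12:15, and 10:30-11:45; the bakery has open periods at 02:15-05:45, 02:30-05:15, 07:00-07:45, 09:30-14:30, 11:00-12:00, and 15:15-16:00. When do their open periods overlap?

First set merges to 01:15–02:00, 03:15–05:00, 06:45–08:30, 10:00–12:15.
Second set merges to 02:15–05:45, 07:00–07:45, 09:30–14:30, 15:15–16:00.
01:15–02:00 meets no B interval.
03:15–05:00 ∩ B → 03:15–05:00.
06:45–08:30 ∩ B → 07:00–07:45.
10:00–12:15 ∩ B → 10:00–12:15.

03:15–05:00, 07:00–07:45, 10:00–12:15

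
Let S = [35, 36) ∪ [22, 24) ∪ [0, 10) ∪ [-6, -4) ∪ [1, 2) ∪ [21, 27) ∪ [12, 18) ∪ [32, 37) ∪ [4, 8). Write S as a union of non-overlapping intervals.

Sort by start: [-6, -4), [0, 10), [1, 2), [4, 8), [12, 18), [21, 27), [22, 24), [32, 37), [35, 36).
[0, 10) is disjoint → start new block.
[1, 2) overlaps/touches [0, 10) → extend to [0, 10).
[4, 8) overlaps/touches [0, 10) → extend to [0, 10).
[12, 18) is disjoint → start new block.
[21, 27) is disjoint → start new block.
[22, 24) overlaps/touches [21, 27) → extend to [21, 27).
[32, 37) is disjoint → start new block.
[35, 36) overlaps/touches [32, 37) → extend to [32, 37).

[-6, -4) ∪ [0, 10) ∪ [12, 18) ∪ [21, 27) ∪ [32, 37)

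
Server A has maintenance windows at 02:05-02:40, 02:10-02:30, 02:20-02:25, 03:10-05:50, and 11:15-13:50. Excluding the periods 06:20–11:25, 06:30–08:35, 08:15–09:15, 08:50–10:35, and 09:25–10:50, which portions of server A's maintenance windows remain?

02:05-02:40, 03:10-05:50, 11:25-13:50

First set merges to 02:05-02:40, 03:10-05:50, 11:15-13:50.
Second set merges to 06:20-11:25.
02:05-02:40 is untouched.
03:10-05:50 is untouched.
11:15-13:50 with B removed leaves 11:25-13:50.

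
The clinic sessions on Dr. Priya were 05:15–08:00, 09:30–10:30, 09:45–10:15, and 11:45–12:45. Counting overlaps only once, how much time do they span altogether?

4 h 45 min

Merged: 05:15–08:00, 09:30–10:30, 11:45–12:45.
Lengths: 2 h 45 min + 1 h + 1 h = 4 h 45 min.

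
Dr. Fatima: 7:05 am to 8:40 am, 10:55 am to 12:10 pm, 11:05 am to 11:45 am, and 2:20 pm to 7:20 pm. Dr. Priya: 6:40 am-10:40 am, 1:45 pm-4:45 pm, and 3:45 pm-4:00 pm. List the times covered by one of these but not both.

6:40 am–7:05 am, 8:40 am–10:40 am, 10:55 am–12:10 pm, 1:45 pm–2:20 pm, 4:45 pm–7:20 pm

Merge the first list: 7:05 am–8:40 am, 10:55 am–12:10 pm, 2:20 pm–7:20 pm.
Merge the second list: 6:40 am–10:40 am, 1:45 pm–4:45 pm.
A but not B: 10:55 am–12:10 pm, 4:45 pm–7:20 pm.
B but not A: 6:40 am–7:05 am, 8:40 am–10:40 am, 1:45 pm–2:20 pm.
Combining gives A △ B.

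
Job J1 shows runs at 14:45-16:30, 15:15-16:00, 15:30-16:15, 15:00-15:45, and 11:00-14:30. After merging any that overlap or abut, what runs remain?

Sort by start: 11:00–14:30, 14:45–16:30, 15:00–15:45, 15:15–16:00, 15:30–16:15.
14:45–16:30 is disjoint → start new block.
15:00–15:45 overlaps/touches 14:45–16:30 → extend to 14:45–16:30.
15:15–16:00 overlaps/touches 14:45–16:30 → extend to 14:45–16:30.
15:30–16:15 overlaps/touches 14:45–16:30 → extend to 14:45–16:30.

11:00–14:30, 14:45–16:30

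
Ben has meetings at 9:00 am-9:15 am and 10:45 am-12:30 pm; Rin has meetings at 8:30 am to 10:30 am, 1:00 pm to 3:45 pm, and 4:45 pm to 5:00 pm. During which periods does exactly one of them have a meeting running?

8:30 am–9:00 am, 9:15 am–10:30 am, 10:45 am–12:30 pm, 1:00 pm–3:45 pm, 4:45 pm–5:00 pm

Only in the first: 10:45 am–12:30 pm.
Only in the second: 8:30 am–9:00 am, 9:15 am–10:30 am, 1:00 pm–3:45 pm, 4:45 pm–5:00 pm.
Together these are the periods covered by exactly one.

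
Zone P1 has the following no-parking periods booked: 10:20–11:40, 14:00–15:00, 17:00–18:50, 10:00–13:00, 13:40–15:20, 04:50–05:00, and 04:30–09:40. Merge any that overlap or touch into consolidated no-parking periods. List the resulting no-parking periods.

04:30–09:40, 10:00–13:00, 13:40–15:20, 17:00–18:50

Sort by start: 04:30–09:40, 04:50–05:00, 10:00–13:00, 10:20–11:40, 13:40–15:20, 14:00–15:00, 17:00–18:50.
04:50–05:00 overlaps/touches 04:30–09:40 → extend to 04:30–09:40.
10:00–13:00 is disjoint → start new block.
10:20–11:40 overlaps/touches 10:00–13:00 → extend to 10:00–13:00.
13:40–15:20 is disjoint → start new block.
14:00–15:00 overlaps/touches 13:40–15:20 → extend to 13:40–15:20.
17:00–18:50 is disjoint → start new block.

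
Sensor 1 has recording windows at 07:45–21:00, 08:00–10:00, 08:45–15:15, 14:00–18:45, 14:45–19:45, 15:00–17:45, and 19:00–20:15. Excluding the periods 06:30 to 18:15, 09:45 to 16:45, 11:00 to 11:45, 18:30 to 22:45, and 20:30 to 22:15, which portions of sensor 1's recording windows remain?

18:15-18:30

Merge the first list: 07:45-21:00.
Merge the second list: 06:30-18:15, 18:30-22:45.
07:45-21:00 minus B → 18:15-18:30.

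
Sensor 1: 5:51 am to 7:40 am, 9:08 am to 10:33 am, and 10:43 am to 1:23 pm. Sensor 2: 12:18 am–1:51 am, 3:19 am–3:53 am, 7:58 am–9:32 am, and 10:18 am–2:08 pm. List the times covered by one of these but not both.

A but not B: 5:51 am–7:40 am, 9:32 am–10:18 am.
B but not A: 12:18 am–1:51 am, 3:19 am–3:53 am, 7:58 am–9:08 am, 10:33 am–10:43 am, 1:23 pm–2:08 pm.
Combining gives A △ B.

12:18 am–1:51 am, 3:19 am–3:53 am, 5:51 am–7:40 am, 7:58 am–9:08 am, 9:32 am–10:18 am, 10:33 am–10:43 am, 1:23 pm–2:08 pm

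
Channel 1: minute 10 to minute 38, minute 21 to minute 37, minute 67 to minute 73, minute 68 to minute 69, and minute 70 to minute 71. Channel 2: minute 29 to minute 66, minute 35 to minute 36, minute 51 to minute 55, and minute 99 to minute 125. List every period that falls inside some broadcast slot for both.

minute 29 to minute 38

A, merged: minute 10 to minute 38, minute 67 to minute 73.
B, merged: minute 29 to minute 66, minute 99 to minute 125.
minute 10 to minute 38 ∩ B → minute 29 to minute 38.
minute 67 to minute 73 meets no B interval.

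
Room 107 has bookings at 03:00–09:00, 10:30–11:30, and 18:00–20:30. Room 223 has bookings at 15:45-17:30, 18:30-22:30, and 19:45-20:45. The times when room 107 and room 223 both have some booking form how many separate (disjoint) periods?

1

Second set merges to 15:45–17:30, 18:30–22:30.
A ∩ B = 18:30–20:30.
That is 1 disjoint piece.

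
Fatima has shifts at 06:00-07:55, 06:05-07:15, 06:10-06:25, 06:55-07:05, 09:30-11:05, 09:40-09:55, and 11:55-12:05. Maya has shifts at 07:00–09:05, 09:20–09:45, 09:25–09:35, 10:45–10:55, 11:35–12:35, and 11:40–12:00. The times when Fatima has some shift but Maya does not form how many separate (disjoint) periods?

Merge the first list: 06:00–07:55, 09:30–11:05, 11:55–12:05.
Merge the second list: 07:00–09:05, 09:20–09:45, 10:45–10:55, 11:35–12:35.
A \ B = 06:00–07:00, 09:45–10:45, 10:55–11:05.
That is 3 disjoint pieces.

3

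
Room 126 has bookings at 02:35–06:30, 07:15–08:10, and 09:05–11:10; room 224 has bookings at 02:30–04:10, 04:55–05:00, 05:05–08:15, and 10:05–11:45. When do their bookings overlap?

02:35–04:10, 04:55–05:00, 05:05–06:30, 07:15–08:10, 10:05–11:10

02:35–06:30 overlaps B on 02:35–04:10, 04:55–05:00, 05:05–06:30.
07:15–08:10 overlaps B on 07:15–08:10.
09:05–11:10 overlaps B on 10:05–11:10.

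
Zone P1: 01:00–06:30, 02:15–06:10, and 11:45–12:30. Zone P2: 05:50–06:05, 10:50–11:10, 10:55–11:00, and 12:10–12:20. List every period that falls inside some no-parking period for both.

Merge the first list: 01:00-06:30, 11:45-12:30.
Merge the second list: 05:50-06:05, 10:50-11:10, 12:10-12:20.
01:00-06:30 meets the second set on 05:50-06:05.
11:45-12:30 meets the second set on 12:10-12:20.

05:50-06:05, 12:10-12:20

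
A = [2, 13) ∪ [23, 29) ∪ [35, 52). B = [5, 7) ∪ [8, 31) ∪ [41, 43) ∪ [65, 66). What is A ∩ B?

[5, 7) ∪ [8, 13) ∪ [23, 29) ∪ [41, 43)

[2, 13) ∩ B → [5, 7), [8, 13).
[23, 29) ∩ B → [23, 29).
[35, 52) ∩ B → [41, 43).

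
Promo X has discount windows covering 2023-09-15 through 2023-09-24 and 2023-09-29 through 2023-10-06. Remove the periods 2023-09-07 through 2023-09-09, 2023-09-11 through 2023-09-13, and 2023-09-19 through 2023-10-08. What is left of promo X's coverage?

2023-09-15 through 2023-09-18

2023-09-15 through 2023-09-24 \ B = 2023-09-15 through 2023-09-18.
2023-09-29 through 2023-10-06: entirely removed.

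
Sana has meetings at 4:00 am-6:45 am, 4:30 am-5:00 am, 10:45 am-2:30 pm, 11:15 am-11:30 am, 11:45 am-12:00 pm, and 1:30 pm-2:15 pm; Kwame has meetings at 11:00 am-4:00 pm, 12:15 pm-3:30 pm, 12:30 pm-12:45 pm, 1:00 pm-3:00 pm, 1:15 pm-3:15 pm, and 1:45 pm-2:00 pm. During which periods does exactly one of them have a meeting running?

Merge the first list: 4:00 am-6:45 am, 10:45 am-2:30 pm.
Merge the second list: 11:00 am-4:00 pm.
A \ B = 4:00 am-6:45 am, 10:45 am-11:00 am.
B \ A = 2:30 pm-4:00 pm.
Union of the two gives the symmetric difference.

4:00 am-6:45 am, 10:45 am-11:00 am, 2:30 pm-4:00 pm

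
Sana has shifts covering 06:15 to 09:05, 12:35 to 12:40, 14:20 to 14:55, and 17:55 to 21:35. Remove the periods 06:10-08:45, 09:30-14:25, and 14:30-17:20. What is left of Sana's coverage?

08:45–09:05, 14:25–14:30, 17:55–21:35

06:15–09:05 with B removed leaves 08:45–09:05.
12:35–12:40 lies entirely inside B → drops out.
14:20–14:55 with B removed leaves 14:25–14:30.
17:55–21:35 is untouched.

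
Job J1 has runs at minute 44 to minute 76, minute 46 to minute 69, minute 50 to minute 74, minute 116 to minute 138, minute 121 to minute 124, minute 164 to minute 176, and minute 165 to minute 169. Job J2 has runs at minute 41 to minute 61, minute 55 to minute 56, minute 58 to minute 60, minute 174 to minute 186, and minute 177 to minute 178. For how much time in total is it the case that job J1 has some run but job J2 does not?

A, merged: minute 44 to minute 76, minute 116 to minute 138, minute 164 to minute 176.
B, merged: minute 41 to minute 61, minute 174 to minute 186.
A \ B = minute 61 to minute 76, minute 116 to minute 138, minute 164 to minute 174.
Total: 15 minutes + 22 minutes + 10 minutes = 47 minutes.

47 minutes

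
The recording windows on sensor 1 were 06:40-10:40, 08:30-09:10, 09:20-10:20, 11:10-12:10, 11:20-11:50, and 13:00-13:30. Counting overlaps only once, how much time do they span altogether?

Merged: 06:40-10:40, 11:10-12:10, 13:00-13:30.
Lengths: 4 h + 1 h + 30 min = 5 h 30 min.

5 h 30 min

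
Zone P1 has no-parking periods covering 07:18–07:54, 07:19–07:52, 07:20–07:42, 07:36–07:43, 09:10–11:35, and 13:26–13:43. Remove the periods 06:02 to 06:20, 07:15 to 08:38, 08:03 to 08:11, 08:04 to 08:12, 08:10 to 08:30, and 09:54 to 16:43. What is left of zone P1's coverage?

A, merged: 07:18–07:54, 09:10–11:35, 13:26–13:43.
B, merged: 06:02–06:20, 07:15–08:38, 09:54–16:43.
07:18–07:54 lies entirely inside B → drops out.
09:10–11:35 with B removed leaves 09:10–09:54.
13:26–13:43 lies entirely inside B → drops out.

09:10–09:54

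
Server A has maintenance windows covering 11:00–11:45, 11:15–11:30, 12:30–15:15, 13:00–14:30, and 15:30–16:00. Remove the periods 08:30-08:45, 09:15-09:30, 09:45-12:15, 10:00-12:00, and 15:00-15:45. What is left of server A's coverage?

Merge the first list: 11:00–11:45, 12:30–15:15, 15:30–16:00.
Merge the second list: 08:30–08:45, 09:15–09:30, 09:45–12:15, 15:00–15:45.
11:00–11:45 lies entirely inside B → drops out.
12:30–15:15 with B removed leaves 12:30–15:00.
15:30–16:00 with B removed leaves 15:45–16:00.

12:30–15:00, 15:45–16:00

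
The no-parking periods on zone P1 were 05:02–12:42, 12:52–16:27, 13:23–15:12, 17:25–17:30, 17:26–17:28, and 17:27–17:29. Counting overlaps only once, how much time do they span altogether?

11 h 20 min

Merged: 05:02–12:42, 12:52–16:27, 17:25–17:30.
Lengths: 7 h 40 min + 3 h 35 min + 5 min = 11 h 20 min.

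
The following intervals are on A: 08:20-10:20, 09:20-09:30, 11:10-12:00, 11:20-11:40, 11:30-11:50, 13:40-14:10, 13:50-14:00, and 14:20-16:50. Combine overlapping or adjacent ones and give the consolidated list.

08:20-10:20, 11:10-12:00, 13:40-14:10, 14:20-16:50

09:20-09:30 overlaps/touches 08:20-10:20 → extend to 08:20-10:20.
11:10-12:00 is disjoint → start new block.
11:20-11:40 overlaps/touches 11:10-12:00 → extend to 11:10-12:00.
11:30-11:50 overlaps/touches 11:10-12:00 → extend to 11:10-12:00.
13:40-14:10 is disjoint → start new block.
13:50-14:00 overlaps/touches 13:40-14:10 → extend to 13:40-14:10.
14:20-16:50 is disjoint → start new block.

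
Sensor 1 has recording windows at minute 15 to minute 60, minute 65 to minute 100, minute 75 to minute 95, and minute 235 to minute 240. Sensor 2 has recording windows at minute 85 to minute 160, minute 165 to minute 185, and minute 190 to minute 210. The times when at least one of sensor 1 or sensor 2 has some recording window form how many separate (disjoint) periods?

A, merged: minute 15 to minute 60, minute 65 to minute 100, minute 235 to minute 240.
A ∪ B = minute 15 to minute 60, minute 65 to minute 160, minute 165 to minute 185, minute 190 to minute 210, minute 235 to minute 240.
That is 5 disjoint pieces.

5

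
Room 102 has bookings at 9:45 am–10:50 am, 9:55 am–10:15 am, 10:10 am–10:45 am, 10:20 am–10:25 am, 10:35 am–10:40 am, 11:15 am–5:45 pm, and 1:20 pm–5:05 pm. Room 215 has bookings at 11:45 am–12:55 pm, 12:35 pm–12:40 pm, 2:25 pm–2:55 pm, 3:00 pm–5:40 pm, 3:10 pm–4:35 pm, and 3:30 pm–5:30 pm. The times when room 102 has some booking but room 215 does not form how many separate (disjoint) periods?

First set merges to 9:45 am-10:50 am, 11:15 am-5:45 pm.
Second set merges to 11:45 am-12:55 pm, 2:25 pm-2:55 pm, 3:00 pm-5:40 pm.
A \ B = 9:45 am-10:50 am, 11:15 am-11:45 am, 12:55 pm-2:25 pm, 2:55 pm-3:00 pm, 5:40 pm-5:45 pm.
That is 5 disjoint pieces.

5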